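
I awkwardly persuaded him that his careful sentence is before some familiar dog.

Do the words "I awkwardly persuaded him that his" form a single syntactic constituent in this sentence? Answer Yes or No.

No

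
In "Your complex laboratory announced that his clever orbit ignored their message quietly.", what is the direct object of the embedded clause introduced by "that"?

The verb of the embedded clause introduced by "that" is "ignored"; its direct object is the NP "their message".

their message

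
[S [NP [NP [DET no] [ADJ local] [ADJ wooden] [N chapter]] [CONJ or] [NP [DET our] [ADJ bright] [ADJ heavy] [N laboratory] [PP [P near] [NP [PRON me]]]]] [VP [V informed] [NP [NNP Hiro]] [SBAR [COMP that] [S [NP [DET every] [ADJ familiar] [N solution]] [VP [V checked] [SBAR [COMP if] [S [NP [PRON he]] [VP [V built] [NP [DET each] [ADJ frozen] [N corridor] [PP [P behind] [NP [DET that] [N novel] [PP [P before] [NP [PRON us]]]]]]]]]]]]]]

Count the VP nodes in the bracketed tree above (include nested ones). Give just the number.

Listing each VP by its span: [VP informed Hiro that every familiar solution checked if he built each frozen corridor behind that novel before us]; [VP checked if he built each frozen corridor behind that novel before us]; [VP built each frozen corridor behind that novel before us] — that makes 3.

3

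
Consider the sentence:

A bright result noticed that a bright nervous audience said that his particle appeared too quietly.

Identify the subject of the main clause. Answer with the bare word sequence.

a bright result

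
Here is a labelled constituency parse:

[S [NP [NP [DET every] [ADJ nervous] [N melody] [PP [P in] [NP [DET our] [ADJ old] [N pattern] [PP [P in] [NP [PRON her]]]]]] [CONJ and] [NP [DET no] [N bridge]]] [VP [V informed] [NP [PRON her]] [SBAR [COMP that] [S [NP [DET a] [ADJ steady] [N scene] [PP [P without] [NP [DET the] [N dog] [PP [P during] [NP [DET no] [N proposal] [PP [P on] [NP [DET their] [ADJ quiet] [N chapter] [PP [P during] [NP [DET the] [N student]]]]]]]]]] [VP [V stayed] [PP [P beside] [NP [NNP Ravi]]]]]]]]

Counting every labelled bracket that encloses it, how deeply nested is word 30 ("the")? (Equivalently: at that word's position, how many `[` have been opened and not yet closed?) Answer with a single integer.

14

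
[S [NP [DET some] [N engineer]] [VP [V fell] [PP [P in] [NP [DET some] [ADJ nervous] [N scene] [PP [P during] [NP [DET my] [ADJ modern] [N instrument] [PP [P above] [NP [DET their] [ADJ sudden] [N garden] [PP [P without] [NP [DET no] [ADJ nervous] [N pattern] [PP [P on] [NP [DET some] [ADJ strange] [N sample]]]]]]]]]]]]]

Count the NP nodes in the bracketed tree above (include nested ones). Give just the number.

6

The NP constituents are: [NP some engineer]; [NP some nervous scene during my modern instrument above their sudden garden without no nervous pattern on some strange sample]; [NP my modern instrument above their sudden garden without no nervous pattern on some strange sample]; [NP their sudden garden without no nervous pattern on some strange sample]; [NP no nervous pattern on some strange sample]; [NP some strange sample]. Total: 6.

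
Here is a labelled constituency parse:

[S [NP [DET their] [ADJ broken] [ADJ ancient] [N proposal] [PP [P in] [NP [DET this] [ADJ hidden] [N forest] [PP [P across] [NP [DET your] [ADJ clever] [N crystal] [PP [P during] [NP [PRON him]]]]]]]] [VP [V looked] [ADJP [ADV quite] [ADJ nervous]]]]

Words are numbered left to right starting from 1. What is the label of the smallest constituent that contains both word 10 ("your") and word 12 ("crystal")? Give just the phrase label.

Both words fall inside [NP your clever crystal during him] (words 10–14), and no smaller constituent contains them both. Label: NP.

NP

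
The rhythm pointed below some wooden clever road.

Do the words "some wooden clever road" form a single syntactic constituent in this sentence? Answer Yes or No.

Yes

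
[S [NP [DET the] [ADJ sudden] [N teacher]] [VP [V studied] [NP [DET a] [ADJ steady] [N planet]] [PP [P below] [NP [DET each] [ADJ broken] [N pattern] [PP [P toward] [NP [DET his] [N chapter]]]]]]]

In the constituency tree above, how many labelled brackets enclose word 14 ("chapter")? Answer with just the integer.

Path from the root down to the word: S → VP → PP → NP → PP → NP → N. That is 7 enclosing brackets.

7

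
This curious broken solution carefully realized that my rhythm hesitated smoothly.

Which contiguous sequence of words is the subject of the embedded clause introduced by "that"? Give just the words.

The subject of the embedded clause introduced by "that" is the NP immediately before the verb "hesitated": "my rhythm".

my rhythm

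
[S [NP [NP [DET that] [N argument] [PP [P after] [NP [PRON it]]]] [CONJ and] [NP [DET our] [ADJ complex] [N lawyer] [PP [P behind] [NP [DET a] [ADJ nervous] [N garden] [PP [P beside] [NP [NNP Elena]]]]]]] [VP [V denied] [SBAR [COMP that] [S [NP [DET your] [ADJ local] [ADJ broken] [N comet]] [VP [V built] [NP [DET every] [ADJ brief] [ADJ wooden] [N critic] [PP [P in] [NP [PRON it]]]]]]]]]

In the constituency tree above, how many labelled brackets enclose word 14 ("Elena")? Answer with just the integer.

8

Counting open brackets not yet closed at "Elena": [S [NP [NP [PP [NP [PP [NP [NNP = 8.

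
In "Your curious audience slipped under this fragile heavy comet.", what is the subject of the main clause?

your curious audience

The subject of the main clause is the NP immediately before the verb "slipped": "your curious audience".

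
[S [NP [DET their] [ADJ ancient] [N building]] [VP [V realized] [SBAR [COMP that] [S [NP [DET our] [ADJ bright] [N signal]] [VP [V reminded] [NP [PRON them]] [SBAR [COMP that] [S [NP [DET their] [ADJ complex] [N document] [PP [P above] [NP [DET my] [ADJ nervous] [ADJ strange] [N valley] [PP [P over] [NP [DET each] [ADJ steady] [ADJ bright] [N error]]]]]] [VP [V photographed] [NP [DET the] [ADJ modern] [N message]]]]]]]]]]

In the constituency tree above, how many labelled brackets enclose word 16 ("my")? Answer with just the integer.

11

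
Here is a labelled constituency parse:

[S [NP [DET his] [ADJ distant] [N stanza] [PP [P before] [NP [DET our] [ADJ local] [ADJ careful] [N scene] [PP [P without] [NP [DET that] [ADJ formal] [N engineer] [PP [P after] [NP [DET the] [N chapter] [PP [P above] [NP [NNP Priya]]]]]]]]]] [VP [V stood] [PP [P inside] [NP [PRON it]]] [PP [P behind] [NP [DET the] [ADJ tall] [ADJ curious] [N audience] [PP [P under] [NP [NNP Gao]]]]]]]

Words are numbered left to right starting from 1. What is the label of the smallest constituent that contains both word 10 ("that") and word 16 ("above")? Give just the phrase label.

NP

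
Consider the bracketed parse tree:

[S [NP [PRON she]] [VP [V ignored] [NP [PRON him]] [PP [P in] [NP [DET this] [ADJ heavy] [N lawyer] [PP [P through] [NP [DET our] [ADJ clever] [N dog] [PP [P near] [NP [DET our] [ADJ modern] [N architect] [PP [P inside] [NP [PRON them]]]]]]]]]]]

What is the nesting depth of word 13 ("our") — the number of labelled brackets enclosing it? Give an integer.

The word sits inside DET, which is inside NP, inside PP, inside NP, inside PP, inside NP, inside PP, inside VP, inside S — 9 brackets in all.

9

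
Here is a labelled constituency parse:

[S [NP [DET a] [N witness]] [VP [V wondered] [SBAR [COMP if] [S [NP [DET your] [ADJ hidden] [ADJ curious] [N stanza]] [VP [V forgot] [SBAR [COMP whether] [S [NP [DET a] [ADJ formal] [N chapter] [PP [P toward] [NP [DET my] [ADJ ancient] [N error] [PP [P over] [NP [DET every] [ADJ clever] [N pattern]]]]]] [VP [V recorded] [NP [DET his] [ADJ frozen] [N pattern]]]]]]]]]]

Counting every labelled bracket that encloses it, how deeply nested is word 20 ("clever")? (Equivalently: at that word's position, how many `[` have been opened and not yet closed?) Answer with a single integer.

13

Counting open brackets not yet closed at "clever": [S [VP [SBAR [S [VP [SBAR [S [NP [PP [NP [PP [NP [ADJ = 13.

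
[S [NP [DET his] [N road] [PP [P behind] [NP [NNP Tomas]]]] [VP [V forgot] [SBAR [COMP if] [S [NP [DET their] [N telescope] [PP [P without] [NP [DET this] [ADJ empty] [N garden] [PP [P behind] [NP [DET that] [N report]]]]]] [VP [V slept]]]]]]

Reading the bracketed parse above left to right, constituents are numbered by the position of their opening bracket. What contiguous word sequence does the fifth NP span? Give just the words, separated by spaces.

that report

Opening `[NP` markers occur at word positions 1, 4, 7, 10, 14; the fifth of these opens the constituent [NP that report].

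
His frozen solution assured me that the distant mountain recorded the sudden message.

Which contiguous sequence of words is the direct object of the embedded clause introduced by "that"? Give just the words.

The verb of the embedded clause introduced by "that" is "recorded"; its direct object is the NP "the sudden message".

the sudden message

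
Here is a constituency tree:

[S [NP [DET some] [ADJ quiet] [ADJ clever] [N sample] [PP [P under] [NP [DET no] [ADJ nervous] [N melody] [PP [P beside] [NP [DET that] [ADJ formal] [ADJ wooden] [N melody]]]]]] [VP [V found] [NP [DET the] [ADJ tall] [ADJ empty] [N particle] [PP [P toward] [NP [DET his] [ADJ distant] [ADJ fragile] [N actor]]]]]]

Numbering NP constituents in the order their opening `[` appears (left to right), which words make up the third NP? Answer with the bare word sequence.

that formal wooden melody

In left-to-right order the NP constituents are "some quiet clever sample under no nervous melody beside that formal wooden melody"; "no nervous melody beside that formal wooden melody"; "that formal wooden melody"; "the tall empty particle toward his distant fragile actor"; "his distant fragile actor". Number 3 is "that formal wooden melody".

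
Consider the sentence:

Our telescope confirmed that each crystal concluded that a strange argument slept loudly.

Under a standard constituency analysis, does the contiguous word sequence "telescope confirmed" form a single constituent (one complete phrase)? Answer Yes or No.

No

The sequence begins inside the noun phrase "our telescope" and ends inside the verb phrase "confirmed that each crystal concluded that a strange argument slept loudly"; it crosses a phrase boundary, so no single node in the tree spans exactly those words.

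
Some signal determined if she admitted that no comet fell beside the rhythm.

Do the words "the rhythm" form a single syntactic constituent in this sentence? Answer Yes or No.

"the rhythm" is exactly the noun phrase [NP the rhythm], a complete constituent.

Yes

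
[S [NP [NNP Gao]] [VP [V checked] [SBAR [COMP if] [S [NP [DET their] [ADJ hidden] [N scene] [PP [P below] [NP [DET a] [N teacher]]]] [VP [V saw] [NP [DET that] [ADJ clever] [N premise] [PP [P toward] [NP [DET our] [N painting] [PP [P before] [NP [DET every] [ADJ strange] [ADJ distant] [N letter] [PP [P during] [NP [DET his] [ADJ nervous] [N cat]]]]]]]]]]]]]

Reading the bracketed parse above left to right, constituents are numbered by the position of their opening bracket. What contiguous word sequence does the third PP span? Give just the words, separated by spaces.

The PP opening brackets appear, in order, over: "below a teacher"; "toward our painting before every strange distant letter during his nervous cat"; "before every strange distant letter during his nervous cat"; "during his nervous cat". The third one spans "before every strange distant letter during his nervous cat".

before every strange distant letter during his nervous cat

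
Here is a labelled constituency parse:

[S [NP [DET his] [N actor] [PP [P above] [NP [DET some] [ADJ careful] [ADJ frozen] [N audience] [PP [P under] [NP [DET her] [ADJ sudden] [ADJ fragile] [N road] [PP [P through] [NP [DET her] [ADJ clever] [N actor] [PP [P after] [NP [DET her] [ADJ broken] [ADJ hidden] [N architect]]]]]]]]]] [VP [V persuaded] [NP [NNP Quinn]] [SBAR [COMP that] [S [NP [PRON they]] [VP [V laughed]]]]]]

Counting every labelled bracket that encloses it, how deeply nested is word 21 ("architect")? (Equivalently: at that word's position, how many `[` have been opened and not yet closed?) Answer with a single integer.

Counting open brackets not yet closed at "architect": [S [NP [PP [NP [PP [NP [PP [NP [PP [NP [N = 11.

11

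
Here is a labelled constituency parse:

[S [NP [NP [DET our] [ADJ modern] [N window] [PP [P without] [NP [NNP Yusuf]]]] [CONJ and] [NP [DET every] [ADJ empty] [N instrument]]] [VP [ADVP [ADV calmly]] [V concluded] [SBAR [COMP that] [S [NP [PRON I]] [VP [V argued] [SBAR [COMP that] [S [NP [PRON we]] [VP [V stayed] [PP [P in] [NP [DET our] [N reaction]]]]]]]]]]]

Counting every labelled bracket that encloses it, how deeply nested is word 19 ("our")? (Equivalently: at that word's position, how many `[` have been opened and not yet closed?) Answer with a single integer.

11

The word sits inside DET, which is inside NP, inside PP, inside VP, inside S, inside SBAR, inside VP, inside S, inside SBAR, inside VP, inside S — 11 brackets in all.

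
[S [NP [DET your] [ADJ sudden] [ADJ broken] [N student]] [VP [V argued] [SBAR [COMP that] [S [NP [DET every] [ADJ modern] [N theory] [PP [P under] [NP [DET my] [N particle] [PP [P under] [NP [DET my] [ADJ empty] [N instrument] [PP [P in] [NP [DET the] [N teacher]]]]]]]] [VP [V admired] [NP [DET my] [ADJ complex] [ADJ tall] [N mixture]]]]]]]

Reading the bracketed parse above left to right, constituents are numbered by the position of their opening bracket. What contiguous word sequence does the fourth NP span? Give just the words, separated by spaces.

my empty instrument in the teacher

Opening `[NP` markers occur at word positions 1, 7, 11, 14, 18, 21; the fourth of these opens the constituent [NP my empty instrument in the teacher].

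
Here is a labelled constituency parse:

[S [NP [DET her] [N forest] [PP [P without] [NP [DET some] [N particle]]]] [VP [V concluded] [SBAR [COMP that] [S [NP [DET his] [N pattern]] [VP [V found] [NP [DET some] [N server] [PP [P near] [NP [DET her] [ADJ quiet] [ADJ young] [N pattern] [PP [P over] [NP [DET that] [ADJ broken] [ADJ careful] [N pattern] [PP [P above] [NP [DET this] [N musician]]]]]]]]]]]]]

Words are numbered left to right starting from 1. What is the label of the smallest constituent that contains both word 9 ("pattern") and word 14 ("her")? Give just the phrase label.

S

The smallest bracket enclosing both words is [S his pattern found some server near her quiet young pattern over that broken careful pattern above this musician], so the label is S.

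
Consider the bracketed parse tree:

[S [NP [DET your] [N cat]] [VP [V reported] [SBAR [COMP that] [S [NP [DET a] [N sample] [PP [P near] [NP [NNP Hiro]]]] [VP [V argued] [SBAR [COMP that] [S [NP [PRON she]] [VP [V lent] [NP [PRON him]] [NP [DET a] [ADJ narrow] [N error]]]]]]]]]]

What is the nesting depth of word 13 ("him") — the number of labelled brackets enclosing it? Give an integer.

10

Counting open brackets not yet closed at "him": [S [VP [SBAR [S [VP [SBAR [S [VP [NP [PRON = 10.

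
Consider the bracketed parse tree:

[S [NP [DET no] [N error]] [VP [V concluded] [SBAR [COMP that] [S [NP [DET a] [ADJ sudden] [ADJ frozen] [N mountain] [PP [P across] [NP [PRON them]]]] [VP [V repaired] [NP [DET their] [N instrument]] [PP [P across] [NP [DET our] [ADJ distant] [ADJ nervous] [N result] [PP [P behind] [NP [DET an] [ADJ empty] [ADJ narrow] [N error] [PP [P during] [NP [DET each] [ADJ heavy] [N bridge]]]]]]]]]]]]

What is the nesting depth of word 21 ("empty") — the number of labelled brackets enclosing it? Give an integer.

10

The word sits inside ADJ, which is inside NP, inside PP, inside NP, inside PP, inside VP, inside S, inside SBAR, inside VP, inside S — 10 brackets in all.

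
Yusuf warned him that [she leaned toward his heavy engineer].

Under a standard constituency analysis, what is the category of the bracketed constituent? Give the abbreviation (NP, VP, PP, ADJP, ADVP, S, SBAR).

The bracketed span "she leaned toward his heavy engineer" is headed by "leaned", making it a clause (S).

S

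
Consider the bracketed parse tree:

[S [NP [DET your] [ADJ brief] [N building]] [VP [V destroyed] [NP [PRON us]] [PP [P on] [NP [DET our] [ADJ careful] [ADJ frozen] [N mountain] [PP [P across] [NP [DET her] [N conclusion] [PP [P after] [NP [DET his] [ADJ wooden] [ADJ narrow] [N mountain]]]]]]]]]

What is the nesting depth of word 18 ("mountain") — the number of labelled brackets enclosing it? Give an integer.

Path from the root down to the word: S → VP → PP → NP → PP → NP → PP → NP → N. That is 9 enclosing brackets.

9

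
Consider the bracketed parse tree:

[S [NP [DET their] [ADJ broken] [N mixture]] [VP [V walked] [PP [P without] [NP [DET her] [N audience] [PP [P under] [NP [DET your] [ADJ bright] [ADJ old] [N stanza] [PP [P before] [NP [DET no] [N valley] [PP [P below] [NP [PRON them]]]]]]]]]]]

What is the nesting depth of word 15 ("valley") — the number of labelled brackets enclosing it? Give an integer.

9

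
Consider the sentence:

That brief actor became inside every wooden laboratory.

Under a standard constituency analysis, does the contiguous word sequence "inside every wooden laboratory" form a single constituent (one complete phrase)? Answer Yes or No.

Yes

"inside every wooden laboratory" is exactly the prepositional phrase [PP inside every wooden laboratory], a complete constituent.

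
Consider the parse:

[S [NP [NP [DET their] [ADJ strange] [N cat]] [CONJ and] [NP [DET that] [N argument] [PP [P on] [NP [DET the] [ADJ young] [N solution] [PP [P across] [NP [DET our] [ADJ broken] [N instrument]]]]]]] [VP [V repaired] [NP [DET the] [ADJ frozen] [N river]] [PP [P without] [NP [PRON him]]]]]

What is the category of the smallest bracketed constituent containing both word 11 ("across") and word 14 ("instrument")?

PP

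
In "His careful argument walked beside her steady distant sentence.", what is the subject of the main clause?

his careful argument

In the main clause the verb is "walked"; the NP preceding it, "his careful argument", is the subject.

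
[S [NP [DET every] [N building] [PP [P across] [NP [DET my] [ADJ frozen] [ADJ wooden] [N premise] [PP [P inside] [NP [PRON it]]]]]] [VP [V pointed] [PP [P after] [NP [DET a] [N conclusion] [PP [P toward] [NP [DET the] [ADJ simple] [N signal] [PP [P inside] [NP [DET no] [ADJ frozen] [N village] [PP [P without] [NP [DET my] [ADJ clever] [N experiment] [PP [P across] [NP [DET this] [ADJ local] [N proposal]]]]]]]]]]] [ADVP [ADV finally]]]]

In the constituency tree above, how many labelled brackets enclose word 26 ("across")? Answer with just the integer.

Counting open brackets not yet closed at "across": [S [VP [PP [NP [PP [NP [PP [NP [PP [NP [PP [P = 12.

12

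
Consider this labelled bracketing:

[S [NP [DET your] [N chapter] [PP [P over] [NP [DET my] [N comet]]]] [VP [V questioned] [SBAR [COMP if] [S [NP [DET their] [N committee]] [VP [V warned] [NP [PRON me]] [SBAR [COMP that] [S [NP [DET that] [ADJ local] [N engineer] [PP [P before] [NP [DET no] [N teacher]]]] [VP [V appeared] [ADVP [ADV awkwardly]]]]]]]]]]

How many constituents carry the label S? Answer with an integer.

Listing each S by its span: [S your chapter over my comet questioned if their committee warned me that that local engineer before no teacher appeared awkwardly]; [S their committee warned me that that local engineer before no teacher appeared awkwardly]; [S that local engineer before no teacher appeared awkwardly] — that makes 3.

3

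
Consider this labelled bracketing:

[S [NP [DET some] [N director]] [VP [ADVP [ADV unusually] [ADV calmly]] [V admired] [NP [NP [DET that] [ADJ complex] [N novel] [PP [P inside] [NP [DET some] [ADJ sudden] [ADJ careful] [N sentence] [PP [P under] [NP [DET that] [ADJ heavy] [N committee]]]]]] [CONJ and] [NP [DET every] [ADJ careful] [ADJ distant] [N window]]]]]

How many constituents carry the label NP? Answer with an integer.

6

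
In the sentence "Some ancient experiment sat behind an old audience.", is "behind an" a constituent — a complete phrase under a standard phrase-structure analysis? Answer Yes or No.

No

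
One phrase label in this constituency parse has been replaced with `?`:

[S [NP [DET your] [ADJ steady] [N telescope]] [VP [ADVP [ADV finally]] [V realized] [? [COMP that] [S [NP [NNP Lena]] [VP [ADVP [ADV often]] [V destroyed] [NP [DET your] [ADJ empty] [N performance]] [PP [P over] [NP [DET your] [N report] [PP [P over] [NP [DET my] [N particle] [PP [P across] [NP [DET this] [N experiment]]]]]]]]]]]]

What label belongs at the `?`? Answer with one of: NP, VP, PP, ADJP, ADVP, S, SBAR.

SBAR

A constituent whose immediate children are COMP 'that', S is a subordinate clause: SBAR.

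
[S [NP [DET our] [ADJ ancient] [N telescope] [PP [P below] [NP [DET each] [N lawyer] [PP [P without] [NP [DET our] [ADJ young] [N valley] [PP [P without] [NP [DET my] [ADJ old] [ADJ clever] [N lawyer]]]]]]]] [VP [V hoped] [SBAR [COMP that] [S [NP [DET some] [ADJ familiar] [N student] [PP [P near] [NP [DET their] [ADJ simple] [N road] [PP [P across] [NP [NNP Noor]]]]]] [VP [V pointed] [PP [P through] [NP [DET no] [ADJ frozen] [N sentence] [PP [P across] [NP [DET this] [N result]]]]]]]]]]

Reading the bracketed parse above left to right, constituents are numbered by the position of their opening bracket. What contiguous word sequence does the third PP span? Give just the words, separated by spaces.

without my old clever lawyer

In left-to-right order the PP constituents are "below each lawyer without our young valley without my old clever lawyer"; "without our young valley without my old clever lawyer"; "without my old clever lawyer"; "near their simple road across Noor"; "across Noor"; "through no frozen sentence across this result"; "across this result". Number 3 is "without my old clever lawyer".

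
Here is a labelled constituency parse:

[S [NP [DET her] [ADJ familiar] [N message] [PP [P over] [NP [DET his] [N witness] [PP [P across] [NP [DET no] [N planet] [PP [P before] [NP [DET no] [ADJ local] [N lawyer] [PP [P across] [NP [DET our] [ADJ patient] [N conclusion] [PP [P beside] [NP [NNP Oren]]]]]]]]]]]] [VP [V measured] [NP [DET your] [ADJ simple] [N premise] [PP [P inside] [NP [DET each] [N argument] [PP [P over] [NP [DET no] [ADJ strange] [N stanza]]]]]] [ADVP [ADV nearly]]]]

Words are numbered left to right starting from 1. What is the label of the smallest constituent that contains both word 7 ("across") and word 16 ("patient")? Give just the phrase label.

The smallest bracket enclosing both words is [PP across no planet before no local lawyer across our patient conclusion beside Oren], so the label is PP.

PP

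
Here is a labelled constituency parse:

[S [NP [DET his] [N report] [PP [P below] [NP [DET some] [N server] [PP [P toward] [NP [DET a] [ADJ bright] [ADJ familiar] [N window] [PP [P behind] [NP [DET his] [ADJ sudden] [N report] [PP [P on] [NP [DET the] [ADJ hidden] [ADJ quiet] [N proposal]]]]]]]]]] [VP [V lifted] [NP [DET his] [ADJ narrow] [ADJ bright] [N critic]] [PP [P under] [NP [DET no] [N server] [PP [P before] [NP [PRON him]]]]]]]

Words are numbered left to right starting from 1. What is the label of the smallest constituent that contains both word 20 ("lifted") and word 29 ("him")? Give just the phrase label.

Word 20 lies under S → VP → V; word 29 lies under S → VP → PP → NP → PP → NP → PRON. The lowest shared node is the VP.

VP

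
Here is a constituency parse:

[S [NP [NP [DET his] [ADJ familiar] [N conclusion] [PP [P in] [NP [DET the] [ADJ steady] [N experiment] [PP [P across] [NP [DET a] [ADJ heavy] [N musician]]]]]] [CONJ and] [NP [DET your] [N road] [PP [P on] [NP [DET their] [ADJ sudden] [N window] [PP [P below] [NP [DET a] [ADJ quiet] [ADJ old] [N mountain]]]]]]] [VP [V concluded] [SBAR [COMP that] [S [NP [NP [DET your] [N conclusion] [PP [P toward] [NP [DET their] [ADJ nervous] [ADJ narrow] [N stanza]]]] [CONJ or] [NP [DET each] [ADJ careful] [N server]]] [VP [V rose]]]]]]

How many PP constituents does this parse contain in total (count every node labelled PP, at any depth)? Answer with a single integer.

5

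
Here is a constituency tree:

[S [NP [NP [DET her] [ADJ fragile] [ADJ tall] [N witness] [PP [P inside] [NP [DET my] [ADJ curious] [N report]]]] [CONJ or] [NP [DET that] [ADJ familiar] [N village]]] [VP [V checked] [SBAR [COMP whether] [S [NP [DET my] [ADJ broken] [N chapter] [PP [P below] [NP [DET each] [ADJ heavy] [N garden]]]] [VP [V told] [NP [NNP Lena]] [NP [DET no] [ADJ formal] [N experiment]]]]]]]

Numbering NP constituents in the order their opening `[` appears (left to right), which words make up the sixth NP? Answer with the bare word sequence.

each heavy garden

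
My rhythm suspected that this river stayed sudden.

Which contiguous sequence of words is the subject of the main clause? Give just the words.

"my rhythm" is the NP that combines with the VP headed by "suspected" to form the main clause — the subject.

my rhythm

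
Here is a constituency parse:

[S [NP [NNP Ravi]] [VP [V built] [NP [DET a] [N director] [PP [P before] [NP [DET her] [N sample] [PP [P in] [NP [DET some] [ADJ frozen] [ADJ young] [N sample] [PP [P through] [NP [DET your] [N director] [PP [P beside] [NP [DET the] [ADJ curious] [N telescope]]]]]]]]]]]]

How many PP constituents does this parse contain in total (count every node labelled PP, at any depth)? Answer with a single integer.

Scanning left to right, an opening `[PP` appears at word positions 5, 8, 13, 16 — 4 in total.

4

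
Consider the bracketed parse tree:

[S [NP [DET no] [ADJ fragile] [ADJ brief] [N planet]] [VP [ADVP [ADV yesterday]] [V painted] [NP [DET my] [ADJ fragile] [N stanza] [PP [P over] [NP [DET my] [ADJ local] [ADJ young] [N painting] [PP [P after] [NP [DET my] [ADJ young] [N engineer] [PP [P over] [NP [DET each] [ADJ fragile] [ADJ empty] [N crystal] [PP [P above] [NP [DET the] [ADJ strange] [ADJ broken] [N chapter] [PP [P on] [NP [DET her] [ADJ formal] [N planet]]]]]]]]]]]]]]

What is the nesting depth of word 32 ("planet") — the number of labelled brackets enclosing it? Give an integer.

Counting open brackets not yet closed at "planet": [S [VP [NP [PP [NP [PP [NP [PP [NP [PP [NP [PP [NP [N = 14.

14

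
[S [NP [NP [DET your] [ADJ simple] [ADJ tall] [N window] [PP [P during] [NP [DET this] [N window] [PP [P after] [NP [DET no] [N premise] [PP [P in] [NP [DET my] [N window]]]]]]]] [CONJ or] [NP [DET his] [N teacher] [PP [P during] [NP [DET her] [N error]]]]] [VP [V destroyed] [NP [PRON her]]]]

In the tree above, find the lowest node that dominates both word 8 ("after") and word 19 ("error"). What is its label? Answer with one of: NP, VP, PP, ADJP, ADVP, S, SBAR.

NP

The smallest bracket enclosing both words is [NP your simple tall window during this window after no premise in my window or his teacher during her error], so the label is NP.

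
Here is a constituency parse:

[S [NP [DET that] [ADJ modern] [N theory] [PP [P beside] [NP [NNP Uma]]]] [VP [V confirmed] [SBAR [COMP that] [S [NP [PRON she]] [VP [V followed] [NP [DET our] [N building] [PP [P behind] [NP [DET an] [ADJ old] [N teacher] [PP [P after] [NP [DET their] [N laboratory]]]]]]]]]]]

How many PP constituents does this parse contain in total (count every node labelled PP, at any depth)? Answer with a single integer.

3

The PP constituents are: [PP beside Uma]; [PP behind an old teacher after their laboratory]; [PP after their laboratory]. Total: 3.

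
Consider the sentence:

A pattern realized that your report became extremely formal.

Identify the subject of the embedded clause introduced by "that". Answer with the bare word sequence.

The subject of the embedded clause introduced by "that" is the NP immediately before the verb "became": "your report".

your report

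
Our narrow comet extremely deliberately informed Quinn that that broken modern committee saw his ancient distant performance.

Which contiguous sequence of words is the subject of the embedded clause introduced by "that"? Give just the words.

that broken modern committee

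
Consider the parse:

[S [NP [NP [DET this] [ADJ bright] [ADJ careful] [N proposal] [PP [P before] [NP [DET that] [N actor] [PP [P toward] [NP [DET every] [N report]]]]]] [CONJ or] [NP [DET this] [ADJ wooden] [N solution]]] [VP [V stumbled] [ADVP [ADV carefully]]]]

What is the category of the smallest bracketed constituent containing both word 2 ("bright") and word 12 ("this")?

Both words fall inside [NP this bright careful proposal before that actor toward every report or this wooden solution] (words 1–14), and no smaller constituent contains them both. Label: NP.

NP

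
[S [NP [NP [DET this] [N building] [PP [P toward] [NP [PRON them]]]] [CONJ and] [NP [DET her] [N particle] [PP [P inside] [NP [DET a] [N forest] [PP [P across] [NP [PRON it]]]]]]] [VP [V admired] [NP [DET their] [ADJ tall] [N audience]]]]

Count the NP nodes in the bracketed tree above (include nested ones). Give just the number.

7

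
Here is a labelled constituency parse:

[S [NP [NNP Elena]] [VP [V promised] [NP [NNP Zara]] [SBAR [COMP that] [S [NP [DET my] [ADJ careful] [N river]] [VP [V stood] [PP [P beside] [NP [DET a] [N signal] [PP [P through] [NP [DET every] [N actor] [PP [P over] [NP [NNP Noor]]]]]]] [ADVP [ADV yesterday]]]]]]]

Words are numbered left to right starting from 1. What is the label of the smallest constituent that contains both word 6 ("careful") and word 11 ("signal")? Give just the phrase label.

Word 6 lies under S → VP → SBAR → S → NP → ADJ; word 11 lies under S → VP → SBAR → S → VP → PP → NP → N. The lowest shared node is the S.

S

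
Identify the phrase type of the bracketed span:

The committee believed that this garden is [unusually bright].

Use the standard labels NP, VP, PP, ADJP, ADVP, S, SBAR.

"bright" is the head of the bracketed span, so the span is an adjective phrase: ADJP.

ADJP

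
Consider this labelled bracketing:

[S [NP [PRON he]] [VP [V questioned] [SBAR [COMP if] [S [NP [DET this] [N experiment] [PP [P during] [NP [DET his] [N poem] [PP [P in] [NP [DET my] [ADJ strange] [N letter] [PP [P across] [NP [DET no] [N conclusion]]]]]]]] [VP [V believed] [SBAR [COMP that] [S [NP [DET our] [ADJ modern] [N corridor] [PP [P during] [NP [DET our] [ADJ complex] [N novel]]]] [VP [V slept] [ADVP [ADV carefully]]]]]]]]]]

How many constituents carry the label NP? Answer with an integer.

7

Scanning left to right, an opening `[NP` appears at word positions 1, 4, 7, 10, 14, 18, 22 — 7 in total.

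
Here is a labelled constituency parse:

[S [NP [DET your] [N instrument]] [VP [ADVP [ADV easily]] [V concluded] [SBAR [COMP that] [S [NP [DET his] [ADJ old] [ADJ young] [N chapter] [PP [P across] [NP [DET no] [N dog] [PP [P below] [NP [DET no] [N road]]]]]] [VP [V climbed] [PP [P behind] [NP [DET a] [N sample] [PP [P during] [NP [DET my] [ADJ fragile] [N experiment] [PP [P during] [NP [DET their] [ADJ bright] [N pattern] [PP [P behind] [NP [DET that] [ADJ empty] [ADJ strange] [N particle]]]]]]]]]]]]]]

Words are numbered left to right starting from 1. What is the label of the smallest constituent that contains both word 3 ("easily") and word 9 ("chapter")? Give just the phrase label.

Both words fall inside [VP easily concluded that his old young chapter across no dog below no road climbed behind a sample during my fragile experiment during their bright pattern behind that empty strange particle] (words 3–32), and no smaller constituent contains them both. Label: VP.

VP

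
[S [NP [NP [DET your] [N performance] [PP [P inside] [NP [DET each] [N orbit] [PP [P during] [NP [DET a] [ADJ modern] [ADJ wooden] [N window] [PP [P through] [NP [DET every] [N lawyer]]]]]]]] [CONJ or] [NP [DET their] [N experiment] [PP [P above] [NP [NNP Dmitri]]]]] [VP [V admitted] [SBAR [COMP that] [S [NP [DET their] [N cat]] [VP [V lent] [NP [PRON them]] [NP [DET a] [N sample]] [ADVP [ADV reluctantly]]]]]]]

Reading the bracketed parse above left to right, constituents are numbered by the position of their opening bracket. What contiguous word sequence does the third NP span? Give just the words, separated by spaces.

each orbit during a modern wooden window through every lawyer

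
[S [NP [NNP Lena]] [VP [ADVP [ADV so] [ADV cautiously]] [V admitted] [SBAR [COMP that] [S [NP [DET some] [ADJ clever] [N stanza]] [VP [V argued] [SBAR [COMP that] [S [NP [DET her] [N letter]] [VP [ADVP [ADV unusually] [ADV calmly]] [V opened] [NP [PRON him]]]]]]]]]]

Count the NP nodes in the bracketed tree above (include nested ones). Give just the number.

4

Scanning left to right, an opening `[NP` appears at word positions 1, 6, 11, 16 — 4 in total.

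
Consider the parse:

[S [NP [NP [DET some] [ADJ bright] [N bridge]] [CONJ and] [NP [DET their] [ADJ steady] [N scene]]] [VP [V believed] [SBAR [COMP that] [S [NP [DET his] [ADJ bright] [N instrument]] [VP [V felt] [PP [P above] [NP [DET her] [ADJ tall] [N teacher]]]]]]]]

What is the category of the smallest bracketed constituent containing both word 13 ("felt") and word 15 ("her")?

The smallest bracket enclosing both words is [VP felt above her tall teacher], so the label is VP.

VP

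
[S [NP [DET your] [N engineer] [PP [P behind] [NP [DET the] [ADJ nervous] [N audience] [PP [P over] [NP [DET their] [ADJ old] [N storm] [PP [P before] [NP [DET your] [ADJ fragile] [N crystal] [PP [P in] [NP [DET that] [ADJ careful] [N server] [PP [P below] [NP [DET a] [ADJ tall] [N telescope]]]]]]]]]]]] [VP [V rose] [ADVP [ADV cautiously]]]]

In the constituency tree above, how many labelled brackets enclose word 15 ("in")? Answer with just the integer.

Counting open brackets not yet closed at "in": [S [NP [PP [NP [PP [NP [PP [NP [PP [P = 10.

10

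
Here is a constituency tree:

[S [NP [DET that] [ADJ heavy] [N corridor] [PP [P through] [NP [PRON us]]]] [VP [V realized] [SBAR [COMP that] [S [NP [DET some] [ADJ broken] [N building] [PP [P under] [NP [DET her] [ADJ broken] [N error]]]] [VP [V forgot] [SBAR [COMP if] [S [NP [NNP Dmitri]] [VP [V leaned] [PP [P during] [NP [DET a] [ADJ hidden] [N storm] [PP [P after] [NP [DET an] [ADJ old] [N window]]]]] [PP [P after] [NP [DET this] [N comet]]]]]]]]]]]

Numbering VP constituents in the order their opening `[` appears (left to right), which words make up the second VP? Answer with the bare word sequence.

The VP opening brackets appear, in order, over: "realized that some broken building under her broken error forgot if Dmitri leaned during a hidden storm after an old window after this comet"; "forgot if Dmitri leaned during a hidden storm after an old window after this comet"; "leaned during a hidden storm after an old window after this comet". The second one spans "forgot if Dmitri leaned during a hidden storm after an old window after this comet".

forgot if Dmitri leaned during a hidden storm after an old window after this comet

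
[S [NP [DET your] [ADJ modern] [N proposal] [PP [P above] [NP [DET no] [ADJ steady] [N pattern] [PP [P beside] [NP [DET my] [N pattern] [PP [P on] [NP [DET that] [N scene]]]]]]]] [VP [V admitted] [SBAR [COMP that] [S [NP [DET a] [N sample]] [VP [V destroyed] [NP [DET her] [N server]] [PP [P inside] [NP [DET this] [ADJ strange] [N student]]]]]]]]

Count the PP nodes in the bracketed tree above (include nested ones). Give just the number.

4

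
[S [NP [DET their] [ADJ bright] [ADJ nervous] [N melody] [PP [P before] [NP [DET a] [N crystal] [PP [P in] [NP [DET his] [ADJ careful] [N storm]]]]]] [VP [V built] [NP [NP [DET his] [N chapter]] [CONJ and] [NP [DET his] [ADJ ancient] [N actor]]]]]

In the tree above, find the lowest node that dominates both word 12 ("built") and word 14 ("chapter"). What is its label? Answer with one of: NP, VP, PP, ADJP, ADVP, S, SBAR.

Word 12 lies under S → VP → V; word 14 lies under S → VP → NP → NP → N. The lowest shared node is the VP.

VP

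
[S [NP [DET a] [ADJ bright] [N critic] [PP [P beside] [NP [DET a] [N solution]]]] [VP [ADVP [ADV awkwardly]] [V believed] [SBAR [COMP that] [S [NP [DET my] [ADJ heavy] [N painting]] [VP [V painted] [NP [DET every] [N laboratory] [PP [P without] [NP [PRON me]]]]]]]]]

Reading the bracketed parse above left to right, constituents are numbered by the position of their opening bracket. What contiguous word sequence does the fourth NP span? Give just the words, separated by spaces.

Opening `[NP` markers occur at word positions 1, 5, 10, 14, 17; the fourth of these opens the constituent [NP every laboratory without me].

every laboratory without me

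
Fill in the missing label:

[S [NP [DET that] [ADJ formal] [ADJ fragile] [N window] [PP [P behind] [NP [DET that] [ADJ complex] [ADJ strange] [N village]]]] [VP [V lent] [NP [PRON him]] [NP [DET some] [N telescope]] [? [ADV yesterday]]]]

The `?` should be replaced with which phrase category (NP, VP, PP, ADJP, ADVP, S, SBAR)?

Looking at what the `?` directly dominates — ADV 'yesterday' — this is an adverb phrase (ADVP).

ADVP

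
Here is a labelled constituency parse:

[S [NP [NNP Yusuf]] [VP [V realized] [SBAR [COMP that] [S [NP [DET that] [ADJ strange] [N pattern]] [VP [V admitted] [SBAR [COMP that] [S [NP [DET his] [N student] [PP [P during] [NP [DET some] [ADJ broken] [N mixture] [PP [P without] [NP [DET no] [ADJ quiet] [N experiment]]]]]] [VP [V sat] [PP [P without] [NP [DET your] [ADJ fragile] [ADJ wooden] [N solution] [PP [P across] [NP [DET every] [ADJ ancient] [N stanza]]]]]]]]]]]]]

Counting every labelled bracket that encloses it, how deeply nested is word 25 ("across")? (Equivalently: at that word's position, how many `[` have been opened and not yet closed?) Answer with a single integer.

12

The word sits inside P, which is inside PP, inside NP, inside PP, inside VP, inside S, inside SBAR, inside VP, inside S, inside SBAR, inside VP, inside S — 12 brackets in all.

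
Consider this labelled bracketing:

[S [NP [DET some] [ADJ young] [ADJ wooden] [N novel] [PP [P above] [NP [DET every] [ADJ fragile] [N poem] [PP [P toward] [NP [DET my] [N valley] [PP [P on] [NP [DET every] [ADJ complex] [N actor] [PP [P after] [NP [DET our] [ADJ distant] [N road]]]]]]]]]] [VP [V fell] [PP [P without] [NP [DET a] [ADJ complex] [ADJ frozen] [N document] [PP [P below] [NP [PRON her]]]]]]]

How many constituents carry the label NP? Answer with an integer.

7

The NP constituents are: [NP some young wooden novel above every fragile poem toward my valley on every complex actor after our distant road]; [NP every fragile poem toward my valley on every complex actor after our distant road]; [NP my valley on every complex actor after our distant road]; [NP every complex actor after our distant road]; [NP our distant road]; [NP a complex frozen document below her] …. Total: 7.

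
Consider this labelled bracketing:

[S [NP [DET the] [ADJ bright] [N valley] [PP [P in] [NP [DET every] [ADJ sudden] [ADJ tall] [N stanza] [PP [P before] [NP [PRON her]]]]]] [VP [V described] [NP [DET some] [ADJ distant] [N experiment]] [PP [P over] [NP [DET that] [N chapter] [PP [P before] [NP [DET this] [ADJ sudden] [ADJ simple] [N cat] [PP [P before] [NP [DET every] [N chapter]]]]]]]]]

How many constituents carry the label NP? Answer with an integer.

Scanning left to right, an opening `[NP` appears at word positions 1, 5, 10, 12, 16, 19, 24 — 7 in total.

7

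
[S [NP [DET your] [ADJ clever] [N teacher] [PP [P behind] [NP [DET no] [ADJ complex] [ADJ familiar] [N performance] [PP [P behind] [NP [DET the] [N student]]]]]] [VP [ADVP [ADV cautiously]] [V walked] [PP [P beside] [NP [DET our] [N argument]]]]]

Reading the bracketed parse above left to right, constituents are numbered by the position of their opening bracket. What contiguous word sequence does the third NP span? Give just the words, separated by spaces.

the student

In left-to-right order the NP constituents are "your clever teacher behind no complex familiar performance behind the student"; "no complex familiar performance behind the student"; "the student"; "our argument". Number 3 is "the student".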